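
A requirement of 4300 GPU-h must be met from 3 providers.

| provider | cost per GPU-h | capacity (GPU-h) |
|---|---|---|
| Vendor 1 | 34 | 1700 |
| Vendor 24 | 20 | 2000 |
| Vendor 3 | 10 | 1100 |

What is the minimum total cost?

Fill from the cheapest provider first.
Take 1100 from Vendor 3 at 10 ; need 3200 more.
Vendor 24 at 20: take all 2000 GPU-h ; 1200 still needed.
Take 1200 from Vendor 1 at 34 to finish.
Cost = 1100×10 + 2000×20 + 1200×34 = 91800.

91800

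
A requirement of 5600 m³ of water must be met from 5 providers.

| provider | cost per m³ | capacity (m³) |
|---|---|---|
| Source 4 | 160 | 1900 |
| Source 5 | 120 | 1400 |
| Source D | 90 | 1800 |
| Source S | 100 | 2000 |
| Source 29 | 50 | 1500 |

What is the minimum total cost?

Cheapest first:
Source 29 at 50: take all 1500 m³ → 4100 still needed.
Source D at 90: take all 1800 m³ → 2300 still needed.
Source S at 100: take all 2000 m³ → 300 still needed.
Source 5 (120): take the remaining 300 → done.
Source 4: unused.
Cost = 1500×50 + 1800×90 + 2000×100 + 300×120 = 473000.

473000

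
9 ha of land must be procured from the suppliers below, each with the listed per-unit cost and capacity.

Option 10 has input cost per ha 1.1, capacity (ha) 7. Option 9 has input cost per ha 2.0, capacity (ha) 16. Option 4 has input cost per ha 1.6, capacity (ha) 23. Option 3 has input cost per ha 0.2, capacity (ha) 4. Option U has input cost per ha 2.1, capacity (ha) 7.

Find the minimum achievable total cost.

Fill from the cheapest supplier first.
Take 4 from Option 3 at 0.2 — need 5 more.
Option 10 at 1.1: take 5 of its 7 — requirement met.
Option 4, Option 9, Option U: unused.
Cost = 4×0.2 + 5×1.1 = 6.3.

6.3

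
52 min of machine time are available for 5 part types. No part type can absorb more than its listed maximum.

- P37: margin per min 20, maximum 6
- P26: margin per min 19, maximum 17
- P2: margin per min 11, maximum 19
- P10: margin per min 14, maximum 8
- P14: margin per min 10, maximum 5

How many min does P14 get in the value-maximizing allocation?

2

Order the part types by margin per min: P37 20 > P26 19 > P10 14 > P2 11 > P14 10.
P37 takes 6 to reach its cap of 6 ; 46 left.
P26 takes 17 to reach its cap of 17 ; 29 left.
Give P10 8 to hit its cap of 8 ; 21 left.
Give P2 19 to hit its cap of 19 ; 2 left.
P14 has room for 5 but only 2 remain, so it gets 2.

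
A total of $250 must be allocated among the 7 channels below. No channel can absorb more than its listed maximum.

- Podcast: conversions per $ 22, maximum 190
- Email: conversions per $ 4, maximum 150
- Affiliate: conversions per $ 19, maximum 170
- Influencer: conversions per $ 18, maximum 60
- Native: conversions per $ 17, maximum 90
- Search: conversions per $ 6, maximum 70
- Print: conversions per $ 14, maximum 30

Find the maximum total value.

5320

Order the channels by conversions per $: Podcast 22 > Affiliate 19 > Influencer 18 > Native 17 > Print 14 > Search 6 > Email 4.
Give Podcast 190 to hit its cap of 190 → 60 left.
Only 60 left; Affiliate takes them to reach 60.
Total = 22×190 + 19×60 = 5320.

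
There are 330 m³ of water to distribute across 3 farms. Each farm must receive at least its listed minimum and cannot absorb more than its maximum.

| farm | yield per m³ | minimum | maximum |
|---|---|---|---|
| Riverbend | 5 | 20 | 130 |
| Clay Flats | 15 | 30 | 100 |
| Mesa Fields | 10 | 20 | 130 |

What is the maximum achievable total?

Meeting every minimum uses 20+30+20 = 70 m³, leaving 260.
Rank by yield per m³: Clay Flats 15 > Mesa Fields 10 > Riverbend 5.
Clay Flats: +70 to 100 (cap) ; 190 left.
Mesa Fields: +110 to 130 (cap) ; 80 left.
Riverbend has room for 110 more but only 80 remain, so it gets 100.
Total = 5×100 + 15×100 + 10×130 = 3300.

3300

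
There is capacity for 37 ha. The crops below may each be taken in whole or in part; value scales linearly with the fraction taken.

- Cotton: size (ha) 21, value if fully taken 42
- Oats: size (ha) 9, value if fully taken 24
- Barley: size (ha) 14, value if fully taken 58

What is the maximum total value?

110

Best value per unit of size first: Barley 58/14≈4.14, Oats 24/9≈2.67, Cotton 42/21≈2.
Barley: take in full, 14 ha for value 58 — 23 left.
Oats: take in full, 9 ha for value 24 — 14 left.
14 ha left: a 14/21 share of Cotton gives 42×14/21 = 28.
Total value = 110.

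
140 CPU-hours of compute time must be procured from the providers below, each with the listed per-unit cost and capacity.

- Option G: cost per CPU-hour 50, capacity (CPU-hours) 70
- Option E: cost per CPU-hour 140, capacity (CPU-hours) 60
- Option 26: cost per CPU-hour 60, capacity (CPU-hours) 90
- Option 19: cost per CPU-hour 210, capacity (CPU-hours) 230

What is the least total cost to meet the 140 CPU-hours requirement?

7700

Cheapest first:
Option G at 50: take all 70 CPU-hours → 70 still needed.
Option 26 at 60: take 70 of its 90 → requirement met.
Option E, Option 19: unused.
Cost = 70×50 + 70×60 = 7700.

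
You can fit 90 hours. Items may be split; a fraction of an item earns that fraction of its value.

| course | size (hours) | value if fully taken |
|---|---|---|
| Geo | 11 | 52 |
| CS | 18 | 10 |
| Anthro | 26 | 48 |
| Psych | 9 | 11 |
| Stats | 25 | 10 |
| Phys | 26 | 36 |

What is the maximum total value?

157

Best value per unit of size first: Geo 52/11≈4.73, Anthro 48/26≈1.85, Phys 36/26≈1.38, Psych 11/9≈1.22, CS 10/18≈0.556, Stats 10/25≈0.4.
Geo: take in full, 11 hours for value 52 — 79 left.
Anthro: take in full, 26 hours for value 48 — 53 left.
Take all of Phys (26 hours, value 36) — 27 hours left.
All 9 hours of Psych fit (value 11) — 18 remain.
Take all of CS (18 hours, value 10) — 0 hours left.
Total value = 157.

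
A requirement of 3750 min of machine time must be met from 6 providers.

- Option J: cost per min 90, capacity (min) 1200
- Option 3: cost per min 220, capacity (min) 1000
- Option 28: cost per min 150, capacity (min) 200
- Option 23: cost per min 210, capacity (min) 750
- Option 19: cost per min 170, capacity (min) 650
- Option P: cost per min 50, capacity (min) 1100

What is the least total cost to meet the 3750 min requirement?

Cheapest first:
Take 1100 from Option P at 50 — need 2650 more.
Option J (90): use full 1200 — 1450 min to go.
Option 28 (150): use full 200 — 1250 min to go.
Take 650 from Option 19 at 170 — need 600 more.
Take 600 from Option 23 at 210 to finish.
Option 3: unused.
Cost = 1100×50 + 1200×90 + 200×150 + 650×170 + 600×210 = 429500.

429500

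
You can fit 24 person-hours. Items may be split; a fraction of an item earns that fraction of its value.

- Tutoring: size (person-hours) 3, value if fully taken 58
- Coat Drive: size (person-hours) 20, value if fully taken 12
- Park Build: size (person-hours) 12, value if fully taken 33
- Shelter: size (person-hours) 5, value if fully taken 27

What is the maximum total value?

120.4

Sort by value density: Tutoring 58/3≈19.3, Shelter 27/5≈5.4, Park Build 33/12≈2.75, Coat Drive 12/20≈0.6.
All 3 person-hours of Tutoring fit (value 58) ; 21 remain.
All 5 person-hours of Shelter fit (value 27) ; 16 remain.
Take all of Park Build (12 person-hours, value 33) ; 4 person-hours left.
Fill the last 4 person-hours with part of Coat Drive: 4/20 of it earns 2.4.
Total value = 120.4.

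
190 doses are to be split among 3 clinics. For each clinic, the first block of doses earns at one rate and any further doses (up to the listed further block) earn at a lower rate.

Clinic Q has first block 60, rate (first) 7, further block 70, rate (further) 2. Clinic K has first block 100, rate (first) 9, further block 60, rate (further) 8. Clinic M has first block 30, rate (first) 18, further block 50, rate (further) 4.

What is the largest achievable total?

1920

Order all 6 blocks by rate: Clinic M/T1 18 > Clinic K/T1 9 > Clinic K/T2 8 > Clinic Q/T1 7 > Clinic M/T2 4 > Clinic Q/T2 2.
Fill Clinic M T1 block (30 at 18) → 160 left.
Clinic K/T1 (9): +100 → 60 left.
Clinic K T2 at 8: fill all 60 → 0 left.
Total = 18×30 + 9×100 + 8×60 = 1920.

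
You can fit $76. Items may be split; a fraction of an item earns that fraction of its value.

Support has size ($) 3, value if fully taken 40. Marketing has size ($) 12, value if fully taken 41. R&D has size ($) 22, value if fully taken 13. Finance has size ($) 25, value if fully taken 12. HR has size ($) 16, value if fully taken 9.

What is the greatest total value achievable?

Sort by value density: Support 40/3≈13.3, Marketing 41/12≈3.42, R&D 13/22≈0.591, HR 9/16≈0.562, Finance 12/25≈0.48.
All 3 $ of Support fit (value 40) ; 73 remain.
All 12 $ of Marketing fit (value 41) ; 61 remain.
All 22 $ of R&D fit (value 13) ; 39 remain.
HR: take in full, 16 $ for value 9 ; 23 left.
Only 23 $ remain; take 23/25 of Finance for value 12×23/25 = 11.04.
Total value = 114.04.

114.04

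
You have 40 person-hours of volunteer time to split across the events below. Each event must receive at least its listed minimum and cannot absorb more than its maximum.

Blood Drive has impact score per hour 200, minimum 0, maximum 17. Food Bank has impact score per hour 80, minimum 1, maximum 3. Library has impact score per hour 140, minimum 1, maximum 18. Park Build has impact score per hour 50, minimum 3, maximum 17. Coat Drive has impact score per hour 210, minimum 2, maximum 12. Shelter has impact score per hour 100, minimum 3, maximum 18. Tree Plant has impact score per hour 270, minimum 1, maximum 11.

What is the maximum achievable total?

Meeting every minimum uses 0+1+1+3+2+3+1 = 11 person-hours, leaving 29.
Rank by impact score per hour: Tree Plant 270 > Coat Drive 210 > Blood Drive 200 > Library 140 > Shelter 100 > Food Bank 80 > Park Build 50.
Give Tree Plant 10 more to hit its cap of 11 — 19 left.
Coat Drive: +10 to 12 (cap) — 9 left.
Only 9 left; Blood Drive takes them to reach 9.
Total = 200×9 + 80×1 + 140×1 + 50×3 + 210×12 + 100×3 + 270×11 = 7960.

7960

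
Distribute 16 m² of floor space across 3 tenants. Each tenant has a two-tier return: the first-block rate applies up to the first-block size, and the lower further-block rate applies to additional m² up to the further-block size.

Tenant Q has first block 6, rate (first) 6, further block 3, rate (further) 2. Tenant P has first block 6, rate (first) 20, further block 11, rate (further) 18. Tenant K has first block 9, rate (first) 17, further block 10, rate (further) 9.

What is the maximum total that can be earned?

300

Order all 6 blocks by rate: Tenant P/T1 20 > Tenant P/T2 18 > Tenant K/T1 17 > Tenant K/T2 9 > Tenant Q/T1 6 > Tenant Q/T2 2.
Fill Tenant P T1 block (6 at 20) → 10 left.
10 remain; put them into Tenant P T2 at 18.
Total = 20×6 + 18×10 = 300.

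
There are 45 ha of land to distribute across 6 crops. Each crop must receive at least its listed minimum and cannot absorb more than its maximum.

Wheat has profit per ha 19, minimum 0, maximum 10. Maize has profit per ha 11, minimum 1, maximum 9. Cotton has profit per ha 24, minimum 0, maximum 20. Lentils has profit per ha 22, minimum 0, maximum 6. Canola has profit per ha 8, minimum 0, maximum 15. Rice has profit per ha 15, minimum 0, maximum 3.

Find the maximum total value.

913

Meeting every minimum uses 0+1+0+0+0+0 = 1 ha, leaving 44.
Rank by profit per ha: Cotton 24 > Lentils 22 > Wheat 19 > Rice 15 > Maize 11 > Canola 8.
Give Cotton 20 more to hit its cap of 20 → 24 left.
Give Lentils 6 more to hit its cap of 6 → 18 left.
Give Wheat 10 more to hit its cap of 10 → 8 left.
Rice: +3 to 3 (cap) → 5 left.
Maize has room for 8 more but only 5 remain, so it gets 6.
Total = 19×10 + 11×6 + 24×20 + 22×6 + 15×3 = 913.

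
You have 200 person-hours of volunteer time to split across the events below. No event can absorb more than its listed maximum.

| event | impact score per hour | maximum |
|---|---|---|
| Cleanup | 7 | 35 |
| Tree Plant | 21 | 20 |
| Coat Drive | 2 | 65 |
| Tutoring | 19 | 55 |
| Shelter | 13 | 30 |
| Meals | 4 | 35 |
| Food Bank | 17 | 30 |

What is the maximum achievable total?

2730

Order the events by impact score per hour: Tree Plant 21 > Tutoring 19 > Food Bank 17 > Shelter 13 > Cleanup 7 > Meals 4 > Coat Drive 2.
Tree Plant takes 20 to reach its cap of 20 ; 180 left.
Give Tutoring 55 to hit its cap of 55 ; 125 left.
Food Bank: +30 to 30 (cap) ; 95 left.
Give Shelter 30 to hit its cap of 30 ; 65 left.
Cleanup: +35 to 35 (cap) ; 30 left.
Meals: +30 (room for 35) → 30. Pool exhausted.
Total = 7×35 + 21×20 + 19×55 + 13×30 + 4×30 + 17×30 = 2730.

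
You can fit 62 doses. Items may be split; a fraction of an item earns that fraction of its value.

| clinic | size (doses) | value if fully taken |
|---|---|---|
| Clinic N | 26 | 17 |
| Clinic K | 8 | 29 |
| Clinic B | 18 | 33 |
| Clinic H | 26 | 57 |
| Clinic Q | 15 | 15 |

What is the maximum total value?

129

Sort by value density: Clinic K 29/8≈3.62, Clinic H 57/26≈2.19, Clinic B 33/18≈1.83, Clinic Q 15/15≈1, Clinic N 17/26≈0.654.
All 8 doses of Clinic K fit (value 29) → 54 remain.
Take all of Clinic H (26 doses, value 57) → 28 doses left.
Take all of Clinic B (18 doses, value 33) → 10 doses left.
Only 10 doses remain; take 10/15 of Clinic Q for value 15×10/15 = 10.
Total value = 129.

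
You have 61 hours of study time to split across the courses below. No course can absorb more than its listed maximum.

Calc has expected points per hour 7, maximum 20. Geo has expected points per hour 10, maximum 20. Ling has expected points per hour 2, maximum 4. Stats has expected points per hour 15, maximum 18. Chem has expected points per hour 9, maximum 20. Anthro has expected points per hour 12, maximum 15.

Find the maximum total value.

Order the courses by expected points per hour: Stats 15 > Anthro 12 > Geo 10 > Chem 9 > Calc 7 > Ling 2.
Give Stats 18 to hit its cap of 18 ; 43 left.
Anthro takes 15 to reach its cap of 15 ; 28 left.
Give Geo 20 to hit its cap of 20 ; 8 left.
Chem: +8 (room for 20) → 8. Pool exhausted.
Total = 10×20 + 15×18 + 9×8 + 12×15 = 722.

722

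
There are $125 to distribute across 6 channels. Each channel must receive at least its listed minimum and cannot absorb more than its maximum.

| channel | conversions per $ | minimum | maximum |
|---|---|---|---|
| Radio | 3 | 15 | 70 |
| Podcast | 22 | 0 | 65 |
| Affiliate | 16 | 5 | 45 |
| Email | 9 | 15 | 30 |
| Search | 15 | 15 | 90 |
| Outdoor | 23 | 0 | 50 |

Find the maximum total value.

2185

Meeting every minimum uses 15+0+5+15+15+0 = 50 $, leaving 75.
Rank by conversions per $: Outdoor 23 > Podcast 22 > Affiliate 16 > Search 15 > Email 9 > Radio 3.
Outdoor takes 50 more to reach its cap of 50 ; 25 left.
Only 25 left; Podcast takes them to reach 25.
Total = 3×15 + 22×25 + 16×5 + 9×15 + 15×15 + 23×50 = 2185.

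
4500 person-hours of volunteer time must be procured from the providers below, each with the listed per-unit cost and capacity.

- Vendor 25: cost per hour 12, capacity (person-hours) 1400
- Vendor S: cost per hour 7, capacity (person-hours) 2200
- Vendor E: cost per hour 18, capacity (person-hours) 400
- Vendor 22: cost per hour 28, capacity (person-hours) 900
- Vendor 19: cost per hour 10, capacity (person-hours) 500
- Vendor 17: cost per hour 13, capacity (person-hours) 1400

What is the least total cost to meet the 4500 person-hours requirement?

42400

Fill from the cheapest provider first.
Vendor S at 7: take all 2200 person-hours — 2300 still needed.
Vendor 19 (10): use full 500 — 1800 person-hours to go.
Vendor 25 (12): use full 1400 — 400 person-hours to go.
Vendor 17 (13): take the remaining 400 — done.
Vendor E, Vendor 22: unused.
Cost = 2200×7 + 500×10 + 1400×12 + 400×13 = 42400.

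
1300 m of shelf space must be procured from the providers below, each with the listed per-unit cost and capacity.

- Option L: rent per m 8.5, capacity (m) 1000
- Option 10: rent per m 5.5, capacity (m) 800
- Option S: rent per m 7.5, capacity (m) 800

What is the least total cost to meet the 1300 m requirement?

8150

Use providers in increasing cost order.
Take 800 from Option 10 at 5.5 ; need 500 more.
Option S at 7.5: take 500 of its 800 ; requirement met.
Option L: unused.
Cost = 800×5.5 + 500×7.5 = 8150.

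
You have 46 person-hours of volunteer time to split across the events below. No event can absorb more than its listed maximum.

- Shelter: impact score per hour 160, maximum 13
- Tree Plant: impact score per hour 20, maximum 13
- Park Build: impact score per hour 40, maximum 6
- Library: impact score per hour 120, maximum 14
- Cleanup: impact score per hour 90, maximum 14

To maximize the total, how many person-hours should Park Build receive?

5

Order the events by impact score per hour: Shelter 160 > Library 120 > Cleanup 90 > Park Build 40 > Tree Plant 20.
Shelter: +13 to 13 (cap) — 33 left.
Give Library 14 to hit its cap of 14 — 19 left.
Cleanup takes 14 to reach its cap of 14 — 5 left.
Only 5 left; Park Build takes them to reach 5.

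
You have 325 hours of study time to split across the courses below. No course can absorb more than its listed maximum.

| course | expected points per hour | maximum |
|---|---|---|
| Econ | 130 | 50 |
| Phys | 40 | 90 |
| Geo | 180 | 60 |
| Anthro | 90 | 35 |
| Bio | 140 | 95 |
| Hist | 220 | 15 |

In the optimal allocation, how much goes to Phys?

70

Order the courses by expected points per hour: Hist 220 > Geo 180 > Bio 140 > Econ 130 > Anthro 90 > Phys 40.
Give Hist 15 to hit its cap of 15 → 310 left.
Give Geo 60 to hit its cap of 60 → 250 left.
Bio takes 95 to reach its cap of 95 → 155 left.
Econ takes 50 to reach its cap of 50 → 105 left.
Anthro takes 35 to reach its cap of 35 → 70 left.
Phys has room for 90 but only 70 remain, so it gets 70.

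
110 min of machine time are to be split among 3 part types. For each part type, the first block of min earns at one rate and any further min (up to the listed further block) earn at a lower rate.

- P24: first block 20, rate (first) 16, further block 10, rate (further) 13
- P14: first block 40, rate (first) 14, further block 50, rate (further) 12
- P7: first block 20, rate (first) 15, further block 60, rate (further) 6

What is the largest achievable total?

Order all 6 blocks by rate: P24/first 16 > P7/first 15 > P14/first 14 > P24/second 13 > P14/second 12 > P7/second 6.
P24/first (16): +20 — 90 left.
P7 first at 15: fill all 20 — 70 left.
P14 first at 14: fill all 40 — 30 left.
P24/second (13): +10 — 20 left.
P14/second: +20 of 50 at 12; pool empty.
Total = 16×20 + 15×20 + 14×40 + 13×10 + 12×20 = 1550.

1550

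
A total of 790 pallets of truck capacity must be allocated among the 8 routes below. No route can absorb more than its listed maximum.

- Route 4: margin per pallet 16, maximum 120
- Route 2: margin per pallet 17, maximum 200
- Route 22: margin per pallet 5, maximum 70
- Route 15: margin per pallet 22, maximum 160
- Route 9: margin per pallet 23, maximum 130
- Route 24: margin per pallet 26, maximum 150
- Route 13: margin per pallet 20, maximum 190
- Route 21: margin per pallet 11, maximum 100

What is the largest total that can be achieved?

16930

Order the routes by margin per pallet: Route 24 26 > Route 9 23 > Route 15 22 > Route 13 20 > Route 2 17 > Route 4 16 > Route 21 11 > Route 22 5.
Route 24: +150 to 150 (cap) — 640 left.
Route 9: +130 to 130 (cap) — 510 left.
Give Route 15 160 to hit its cap of 160 — 350 left.
Route 13: +190 to 190 (cap) — 160 left.
Route 2: +160 (room for 200) → 160. Pool exhausted.
Total = 17×160 + 22×160 + 23×130 + 26×150 + 20×190 = 16930.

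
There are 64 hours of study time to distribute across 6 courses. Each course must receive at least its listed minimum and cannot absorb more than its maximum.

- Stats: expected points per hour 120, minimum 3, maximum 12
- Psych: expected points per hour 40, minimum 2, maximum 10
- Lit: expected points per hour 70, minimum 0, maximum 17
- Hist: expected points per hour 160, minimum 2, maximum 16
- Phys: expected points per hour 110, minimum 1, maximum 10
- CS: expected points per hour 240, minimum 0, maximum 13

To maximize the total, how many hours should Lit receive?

Meeting every minimum uses 3+2+0+2+1+0 = 8 hours, leaving 56.
Rank by expected points per hour: CS 240 > Hist 160 > Stats 120 > Phys 110 > Lit 70 > Psych 40.
CS takes 13 more to reach its cap of 13 — 43 left.
Give Hist 14 more to hit its cap of 16 — 29 left.
Give Stats 9 more to hit its cap of 12 — 20 left.
Phys takes 9 more to reach its cap of 10 — 11 left.
Only 11 left; Lit takes them to reach 11.

11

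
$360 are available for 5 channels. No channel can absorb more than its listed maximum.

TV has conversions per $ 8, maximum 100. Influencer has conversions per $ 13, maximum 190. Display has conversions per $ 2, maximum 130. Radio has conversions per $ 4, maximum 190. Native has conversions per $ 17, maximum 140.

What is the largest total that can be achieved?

5090

Order the channels by conversions per $: Native 17 > Influencer 13 > TV 8 > Radio 4 > Display 2.
Native: +140 to 140 (cap) → 220 left.
Influencer: +190 to 190 (cap) → 30 left.
TV: +30 (room for 100) → 30. Pool exhausted.
Total = 8×30 + 13×190 + 17×140 = 5090.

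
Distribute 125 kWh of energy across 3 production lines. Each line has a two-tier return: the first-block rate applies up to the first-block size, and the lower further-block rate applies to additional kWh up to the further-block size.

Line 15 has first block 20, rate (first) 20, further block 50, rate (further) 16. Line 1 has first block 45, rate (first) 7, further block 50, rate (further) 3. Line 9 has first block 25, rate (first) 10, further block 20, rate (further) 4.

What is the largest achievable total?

Order all 6 blocks by rate: Line 15/first 20 > Line 15/second 16 > Line 9/first 10 > Line 1/first 7 > Line 9/second 4 > Line 1/second 3.
Fill Line 15 first block (20 at 20) — 105 left.
Line 15 second at 16: fill all 50 — 55 left.
Fill Line 9 first block (25 at 10) — 30 left.
Line 1 first at 7: only 30 left, fill 30.
Total = 20×20 + 16×50 + 10×25 + 7×30 = 1660.

1660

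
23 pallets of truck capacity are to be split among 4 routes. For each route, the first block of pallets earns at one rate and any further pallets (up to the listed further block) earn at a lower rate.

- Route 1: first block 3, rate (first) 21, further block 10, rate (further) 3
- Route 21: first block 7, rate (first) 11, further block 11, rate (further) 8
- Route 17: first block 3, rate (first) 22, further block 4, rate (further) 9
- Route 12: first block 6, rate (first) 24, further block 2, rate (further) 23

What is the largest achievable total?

414

Treat each block as its own option and order by rate: Route 12/T1 24 > Route 12/T2 23 > Route 17/T1 22 > Route 1/T1 21 > Route 21/T1 11 > Route 17/T2 9 > Route 21/T2 8 > Route 1/T2 3.
Route 12/T1 (24): +6 — 17 left.
Route 12/T2 (23): +2 — 15 left.
Route 17/T1 (22): +3 — 12 left.
Fill Route 1 T1 block (3 at 21) — 9 left.
Route 21/T1 (11): +7 — 2 left.
Route 17 T2 at 9: only 2 left, fill 2.
Total = 24×6 + 23×2 + 22×3 + 21×3 + 11×7 + 9×2 = 414.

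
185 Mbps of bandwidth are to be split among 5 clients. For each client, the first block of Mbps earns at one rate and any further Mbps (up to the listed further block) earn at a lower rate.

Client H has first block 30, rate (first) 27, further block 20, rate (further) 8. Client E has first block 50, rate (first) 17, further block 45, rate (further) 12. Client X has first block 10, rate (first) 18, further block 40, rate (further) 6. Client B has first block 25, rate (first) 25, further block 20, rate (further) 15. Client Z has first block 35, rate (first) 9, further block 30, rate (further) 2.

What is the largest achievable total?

3350

Order all 10 blocks by rate: Client H/tier1 27 > Client B/tier1 25 > Client X/tier1 18 > Client E/tier1 17 > Client B/tier2 15 > Client E/tier2 12 > Client Z/tier1 9 > Client H/tier2 8 > Client X/tier2 6 > Client Z/tier2 2.
Client H/tier1 (27): +30 → 155 left.
Client B tier1 at 25: fill all 25 → 130 left.
Fill Client X tier1 block (10 at 18) → 120 left.
Fill Client E tier1 block (50 at 17) → 70 left.
Fill Client B tier2 block (20 at 15) → 50 left.
Fill Client E tier2 block (45 at 12) → 5 left.
Client Z tier1 at 9: only 5 left, fill 5.
Total = 27×30 + 25×25 + 18×10 + 17×50 + 15×20 + 12×45 + 9×5 = 3350.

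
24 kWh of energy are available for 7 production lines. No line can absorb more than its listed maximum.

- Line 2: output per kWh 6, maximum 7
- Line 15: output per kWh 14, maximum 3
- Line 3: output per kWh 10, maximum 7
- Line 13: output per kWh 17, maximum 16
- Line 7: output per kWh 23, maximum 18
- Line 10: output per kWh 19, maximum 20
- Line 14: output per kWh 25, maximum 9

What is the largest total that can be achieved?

Order the production lines by output per kWh: Line 14 25 > Line 7 23 > Line 10 19 > Line 13 17 > Line 15 14 > Line 3 10 > Line 2 6.
Give Line 14 9 to hit its cap of 9 → 15 left.
Line 7 has room for 18 but only 15 remain, so it gets 15.
Total = 23×15 + 25×9 = 570.

570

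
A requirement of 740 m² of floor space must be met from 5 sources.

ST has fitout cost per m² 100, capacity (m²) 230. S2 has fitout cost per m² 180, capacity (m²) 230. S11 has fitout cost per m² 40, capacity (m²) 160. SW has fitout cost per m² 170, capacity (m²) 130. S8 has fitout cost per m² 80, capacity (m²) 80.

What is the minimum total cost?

Fill from the cheapest source first.
Take 160 from S11 at 40 — need 580 more.
S8 at 80: take all 80 m² — 500 still needed.
ST (100): use full 230 — 270 m² to go.
SW at 170: take all 130 m² — 140 still needed.
S2 (180): take the remaining 140 — done.
Cost = 160×40 + 80×80 + 230×100 + 130×170 + 140×180 = 83100.

83100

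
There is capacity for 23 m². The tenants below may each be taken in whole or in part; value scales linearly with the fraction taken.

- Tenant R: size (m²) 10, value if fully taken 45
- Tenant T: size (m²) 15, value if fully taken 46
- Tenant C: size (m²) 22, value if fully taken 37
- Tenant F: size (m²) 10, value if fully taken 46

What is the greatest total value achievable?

Best value per unit of size first: Tenant F 46/10≈4.6, Tenant R 45/10≈4.5, Tenant T 46/15≈3.07, Tenant C 37/22≈1.68.
All 10 m² of Tenant F fit (value 46) → 13 remain.
Take all of Tenant R (10 m², value 45) → 3 m² left.
Only 3 m² remain; take 3/15 of Tenant T for value 46×3/15 = 9.2.
Total value = 100.2.

100.2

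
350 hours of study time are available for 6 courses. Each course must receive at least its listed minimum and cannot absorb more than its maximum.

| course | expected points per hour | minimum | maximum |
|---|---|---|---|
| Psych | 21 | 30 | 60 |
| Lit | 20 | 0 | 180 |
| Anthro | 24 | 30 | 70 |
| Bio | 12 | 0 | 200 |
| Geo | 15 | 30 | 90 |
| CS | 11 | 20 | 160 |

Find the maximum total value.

Meeting every minimum uses 30+0+30+0+30+20 = 110 hours, leaving 240.
Highest expected points per hour first: Anthro 24 > Psych 21 > Lit 20 > Geo 15 > Bio 12 > CS 11.
Give Anthro 40 more to hit its cap of 70 → 200 left.
Give Psych 30 more to hit its cap of 60 → 170 left.
Only 170 left; Lit takes them to reach 170.
Total = 21×60 + 20×170 + 24×70 + 15×30 + 11×20 = 7010.

7010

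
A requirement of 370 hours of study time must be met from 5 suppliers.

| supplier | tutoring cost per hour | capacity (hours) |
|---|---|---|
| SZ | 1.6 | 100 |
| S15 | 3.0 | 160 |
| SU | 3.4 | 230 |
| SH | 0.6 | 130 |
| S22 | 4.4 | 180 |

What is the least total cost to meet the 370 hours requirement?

658

Use suppliers in increasing cost order.
Take 130 from SH at 0.6 — need 240 more.
SZ (1.6): use full 100 — 140 hours to go.
Take 140 from S15 at 3.0 to finish.
SU, S22: unused.
Cost = 130×0.6 + 100×1.6 + 140×3.0 = 658.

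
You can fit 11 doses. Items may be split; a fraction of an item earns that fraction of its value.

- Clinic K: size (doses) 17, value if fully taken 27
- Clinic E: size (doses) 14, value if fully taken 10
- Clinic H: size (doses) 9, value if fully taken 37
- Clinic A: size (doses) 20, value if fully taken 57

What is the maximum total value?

Rank by value-to-size ratio: Clinic H 37/9≈4.11, Clinic A 57/20≈2.85, Clinic K 27/17≈1.59, Clinic E 10/14≈0.714.
All 9 doses of Clinic H fit (value 37) ; 2 remain.
Only 2 doses remain; take 2/20 of Clinic A for value 57×2/20 = 5.7.
Total value = 42.7.

42.7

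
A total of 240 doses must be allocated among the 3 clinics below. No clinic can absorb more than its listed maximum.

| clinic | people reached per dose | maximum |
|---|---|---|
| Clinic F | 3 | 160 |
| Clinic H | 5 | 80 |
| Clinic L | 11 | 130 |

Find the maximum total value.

Highest people reached per dose first: Clinic L 11 > Clinic H 5 > Clinic F 3.
Give Clinic L 130 to hit its cap of 130 — 110 left.
Clinic H takes 80 to reach its cap of 80 — 30 left.
Clinic F: +30 (room for 160) → 30. Pool exhausted.
Total = 3×30 + 5×80 + 11×130 = 1920.

1920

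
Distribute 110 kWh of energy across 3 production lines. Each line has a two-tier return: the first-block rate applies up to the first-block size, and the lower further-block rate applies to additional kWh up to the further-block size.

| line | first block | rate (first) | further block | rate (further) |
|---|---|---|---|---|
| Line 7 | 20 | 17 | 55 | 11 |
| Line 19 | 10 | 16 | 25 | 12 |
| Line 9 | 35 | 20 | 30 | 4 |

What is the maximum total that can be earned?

Order all 6 blocks by rate: Line 9/first 20 > Line 7/first 17 > Line 19/first 16 > Line 19/second 12 > Line 7/second 11 > Line 9/second 4.
Line 9 first at 20: fill all 35 ; 75 left.
Line 7 first at 17: fill all 20 ; 55 left.
Line 19 first at 16: fill all 10 ; 45 left.
Line 19/second (12): +25 ; 20 left.
Line 7/second: +20 of 55 at 11; pool empty.
Total = 20×35 + 17×20 + 16×10 + 12×25 + 11×20 = 1720.

1720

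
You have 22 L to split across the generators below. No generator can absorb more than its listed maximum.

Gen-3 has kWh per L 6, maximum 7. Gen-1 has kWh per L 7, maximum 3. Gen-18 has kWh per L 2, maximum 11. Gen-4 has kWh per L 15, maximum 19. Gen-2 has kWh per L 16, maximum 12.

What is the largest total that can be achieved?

342

Highest kWh per L first: Gen-2 16 > Gen-4 15 > Gen-1 7 > Gen-3 6 > Gen-18 2.
Give Gen-2 12 to hit its cap of 12 → 10 left.
Gen-4 has room for 19 but only 10 remain, so it gets 10.
Total = 15×10 + 16×12 = 342.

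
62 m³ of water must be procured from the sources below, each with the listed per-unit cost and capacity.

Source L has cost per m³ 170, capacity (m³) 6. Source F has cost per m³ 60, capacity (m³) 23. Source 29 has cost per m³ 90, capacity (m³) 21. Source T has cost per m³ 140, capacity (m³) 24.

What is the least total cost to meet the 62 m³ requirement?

Fill from the cheapest source first.
Source F (60): use full 23 ; 39 m³ to go.
Take 21 from Source 29 at 90 ; need 18 more.
Source T at 140: take 18 of its 24 ; requirement met.
Source L: unused.
Cost = 23×60 + 21×90 + 18×140 = 5790.

5790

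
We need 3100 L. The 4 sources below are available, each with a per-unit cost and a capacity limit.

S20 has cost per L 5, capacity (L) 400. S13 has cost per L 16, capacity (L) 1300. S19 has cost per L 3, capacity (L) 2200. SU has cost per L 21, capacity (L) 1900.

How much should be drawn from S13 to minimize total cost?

Use sources in increasing cost order.
S19 (3): use full 2200 ; 900 L to go.
S20 at 5: take all 400 L ; 500 still needed.
S13 (16): take the remaining 500 ; done.
SU: unused.

500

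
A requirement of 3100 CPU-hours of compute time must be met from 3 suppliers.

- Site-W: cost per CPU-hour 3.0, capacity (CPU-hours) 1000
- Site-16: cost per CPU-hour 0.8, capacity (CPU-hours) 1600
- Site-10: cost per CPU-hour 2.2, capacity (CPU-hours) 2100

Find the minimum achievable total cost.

4580

Use suppliers in increasing cost order.
Take 1600 from Site-16 at 0.8 — need 1500 more.
Take 1500 from Site-10 at 2.2 to finish.
Site-W: unused.
Cost = 1600×0.8 + 1500×2.2 = 4580.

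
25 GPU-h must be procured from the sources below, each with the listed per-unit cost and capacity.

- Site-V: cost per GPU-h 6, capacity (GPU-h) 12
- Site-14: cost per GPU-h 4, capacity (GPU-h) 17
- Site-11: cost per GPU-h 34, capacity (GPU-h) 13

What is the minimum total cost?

116

Cheapest first:
Take 17 from Site-14 at 4 ; need 8 more.
Site-V at 6: take 8 of its 12 ; requirement met.
Site-11: unused.
Cost = 17×4 + 8×6 = 116.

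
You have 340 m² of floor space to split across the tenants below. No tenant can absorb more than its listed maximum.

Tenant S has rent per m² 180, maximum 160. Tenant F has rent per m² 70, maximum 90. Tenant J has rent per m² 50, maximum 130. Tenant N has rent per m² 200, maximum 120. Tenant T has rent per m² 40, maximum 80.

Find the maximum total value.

Order the tenants by rent per m²: Tenant N 200 > Tenant S 180 > Tenant F 70 > Tenant J 50 > Tenant T 40.
Tenant N: +120 to 120 (cap) — 220 left.
Tenant S takes 160 to reach its cap of 160 — 60 left.
Tenant F: +60 (room for 90) → 60. Pool exhausted.
Total = 180×160 + 70×60 + 200×120 = 57000.

57000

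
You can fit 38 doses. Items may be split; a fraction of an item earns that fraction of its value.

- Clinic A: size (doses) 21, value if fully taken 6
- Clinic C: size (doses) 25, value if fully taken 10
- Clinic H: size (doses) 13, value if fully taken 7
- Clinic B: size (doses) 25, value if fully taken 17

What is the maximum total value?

Rank by value-to-size ratio: Clinic B 17/25≈0.68, Clinic H 7/13≈0.538, Clinic C 10/25≈0.4, Clinic A 6/21≈0.286.
All 25 doses of Clinic B fit (value 17) — 13 remain.
All 13 doses of Clinic H fit (value 7) — 0 remain.
Total value = 24.

24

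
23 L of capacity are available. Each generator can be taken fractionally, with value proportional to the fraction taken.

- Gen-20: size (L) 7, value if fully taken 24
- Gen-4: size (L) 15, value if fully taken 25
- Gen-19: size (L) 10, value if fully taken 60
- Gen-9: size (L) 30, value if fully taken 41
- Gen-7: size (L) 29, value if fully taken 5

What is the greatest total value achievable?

94

Sort by value density: Gen-19 60/10≈6, Gen-20 24/7≈3.43, Gen-4 25/15≈1.67, Gen-9 41/30≈1.37, Gen-7 5/29≈0.172.
Gen-19: take in full, 10 L for value 60 → 13 left.
All 7 L of Gen-20 fit (value 24) → 6 remain.
6 L left: a 6/15 share of Gen-4 gives 25×6/15 = 10.
Total value = 94.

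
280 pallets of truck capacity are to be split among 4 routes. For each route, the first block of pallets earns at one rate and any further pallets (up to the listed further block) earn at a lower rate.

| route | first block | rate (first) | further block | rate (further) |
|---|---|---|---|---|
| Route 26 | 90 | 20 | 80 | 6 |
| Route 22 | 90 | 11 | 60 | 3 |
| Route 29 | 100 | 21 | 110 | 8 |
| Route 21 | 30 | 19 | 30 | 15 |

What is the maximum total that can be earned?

5250

Treat each block as its own option and order by rate: Route 29/tier1 21 > Route 26/tier1 20 > Route 21/tier1 19 > Route 21/tier2 15 > Route 22/tier1 11 > Route 29/tier2 8 > Route 26/tier2 6 > Route 22/tier2 3.
Route 29 tier1 at 21: fill all 100 ; 180 left.
Fill Route 26 tier1 block (90 at 20) ; 90 left.
Route 21 tier1 at 19: fill all 30 ; 60 left.
Route 21 tier2 at 15: fill all 30 ; 30 left.
Route 22/tier1: +30 of 90 at 11; pool empty.
Total = 21×100 + 20×90 + 19×30 + 15×30 + 11×30 = 5250.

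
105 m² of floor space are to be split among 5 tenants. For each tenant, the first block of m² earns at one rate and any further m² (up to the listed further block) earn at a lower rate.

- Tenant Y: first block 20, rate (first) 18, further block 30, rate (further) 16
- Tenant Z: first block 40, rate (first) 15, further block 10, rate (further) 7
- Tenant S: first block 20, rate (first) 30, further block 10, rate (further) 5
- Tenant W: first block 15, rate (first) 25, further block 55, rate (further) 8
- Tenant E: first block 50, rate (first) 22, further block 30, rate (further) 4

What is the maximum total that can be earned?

Rank every tier by rate: Tenant S/T1 30 > Tenant W/T1 25 > Tenant E/T1 22 > Tenant Y/T1 18 > Tenant Y/T2 16 > Tenant Z/T1 15 > Tenant W/T2 8 > Tenant Z/T2 7 > Tenant S/T2 5 > Tenant E/T2 4.
Tenant S T1 at 30: fill all 20 → 85 left.
Fill Tenant W T1 block (15 at 25) → 70 left.
Tenant E/T1 (22): +50 → 20 left.
Tenant Y/T1 (18): +20 → 0 left.
Total = 30×20 + 25×15 + 22×50 + 18×20 = 2435.

2435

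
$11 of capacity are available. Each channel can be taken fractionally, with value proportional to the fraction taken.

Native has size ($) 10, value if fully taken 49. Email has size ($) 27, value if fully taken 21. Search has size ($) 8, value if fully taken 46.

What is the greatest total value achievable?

Sort by value density: Search 46/8≈5.75, Native 49/10≈4.9, Email 21/27≈0.778.
Take all of Search (8 $, value 46) → 3 $ left.
Fill the last 3 $ with part of Native: 3/10 of it earns 14.7.
Total value = 60.7.

60.7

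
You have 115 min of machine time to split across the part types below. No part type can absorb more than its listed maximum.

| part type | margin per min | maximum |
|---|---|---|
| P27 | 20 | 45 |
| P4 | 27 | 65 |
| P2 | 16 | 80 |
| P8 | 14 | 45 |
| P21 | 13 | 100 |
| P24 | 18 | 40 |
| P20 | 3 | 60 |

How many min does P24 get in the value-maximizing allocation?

5

Highest margin per min first: P4 27 > P27 20 > P24 18 > P2 16 > P8 14 > P21 13 > P20 3.
P4 takes 65 to reach its cap of 65 → 50 left.
Give P27 45 to hit its cap of 45 → 5 left.
P24: +5 (room for 40) → 5. Pool exhausted.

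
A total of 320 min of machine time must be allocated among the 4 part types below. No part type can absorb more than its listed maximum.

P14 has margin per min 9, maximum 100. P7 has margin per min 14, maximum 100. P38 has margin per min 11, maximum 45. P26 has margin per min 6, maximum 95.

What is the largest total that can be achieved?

Highest margin per min first: P7 14 > P38 11 > P14 9 > P26 6.
P7 takes 100 to reach its cap of 100 → 220 left.
Give P38 45 to hit its cap of 45 → 175 left.
P14: +100 to 100 (cap) → 75 left.
P26 has room for 95 but only 75 remain, so it gets 75.
Total = 9×100 + 14×100 + 11×45 + 6×75 = 3245.

3245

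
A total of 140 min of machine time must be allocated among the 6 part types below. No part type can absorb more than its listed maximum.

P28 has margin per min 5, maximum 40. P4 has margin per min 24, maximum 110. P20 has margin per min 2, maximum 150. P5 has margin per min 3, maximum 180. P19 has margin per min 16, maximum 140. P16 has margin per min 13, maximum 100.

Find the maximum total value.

3120

Order the part types by margin per min: P4 24 > P19 16 > P16 13 > P28 5 > P5 3 > P20 2.
P4: +110 to 110 (cap) ; 30 left.
P19 has room for 140 but only 30 remain, so it gets 30.
Total = 24×110 + 16×30 = 3120.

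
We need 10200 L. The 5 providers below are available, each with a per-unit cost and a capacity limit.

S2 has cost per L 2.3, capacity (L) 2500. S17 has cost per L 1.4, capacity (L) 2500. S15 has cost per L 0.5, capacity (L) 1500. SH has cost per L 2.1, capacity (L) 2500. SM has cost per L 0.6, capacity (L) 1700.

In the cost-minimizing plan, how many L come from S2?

Fill from the cheapest provider first.
Take 1500 from S15 at 0.5 — need 8700 more.
SM (0.6): use full 1700 — 7000 L to go.
S17 (1.4): use full 2500 — 4500 L to go.
Take 2500 from SH at 2.1 — need 2000 more.
Take 2000 from S2 at 2.3 to finish.

2000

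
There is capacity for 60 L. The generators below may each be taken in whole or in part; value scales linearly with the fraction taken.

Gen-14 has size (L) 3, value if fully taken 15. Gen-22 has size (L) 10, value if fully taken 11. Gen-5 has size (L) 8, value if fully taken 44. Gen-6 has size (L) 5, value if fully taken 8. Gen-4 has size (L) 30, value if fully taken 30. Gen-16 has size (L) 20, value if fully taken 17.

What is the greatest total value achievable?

111.4

Sort by value density: Gen-5 44/8≈5.5, Gen-14 15/3≈5, Gen-6 8/5≈1.6, Gen-22 11/10≈1.1, Gen-4 30/30≈1, Gen-16 17/20≈0.85.
All 8 L of Gen-5 fit (value 44) ; 52 remain.
All 3 L of Gen-14 fit (value 15) ; 49 remain.
Gen-6: take in full, 5 L for value 8 ; 44 left.
All 10 L of Gen-22 fit (value 11) ; 34 remain.
Gen-4: take in full, 30 L for value 30 ; 4 left.
Only 4 L remain; take 4/20 of Gen-16 for value 17×4/20 = 3.4.
Total value = 111.4.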